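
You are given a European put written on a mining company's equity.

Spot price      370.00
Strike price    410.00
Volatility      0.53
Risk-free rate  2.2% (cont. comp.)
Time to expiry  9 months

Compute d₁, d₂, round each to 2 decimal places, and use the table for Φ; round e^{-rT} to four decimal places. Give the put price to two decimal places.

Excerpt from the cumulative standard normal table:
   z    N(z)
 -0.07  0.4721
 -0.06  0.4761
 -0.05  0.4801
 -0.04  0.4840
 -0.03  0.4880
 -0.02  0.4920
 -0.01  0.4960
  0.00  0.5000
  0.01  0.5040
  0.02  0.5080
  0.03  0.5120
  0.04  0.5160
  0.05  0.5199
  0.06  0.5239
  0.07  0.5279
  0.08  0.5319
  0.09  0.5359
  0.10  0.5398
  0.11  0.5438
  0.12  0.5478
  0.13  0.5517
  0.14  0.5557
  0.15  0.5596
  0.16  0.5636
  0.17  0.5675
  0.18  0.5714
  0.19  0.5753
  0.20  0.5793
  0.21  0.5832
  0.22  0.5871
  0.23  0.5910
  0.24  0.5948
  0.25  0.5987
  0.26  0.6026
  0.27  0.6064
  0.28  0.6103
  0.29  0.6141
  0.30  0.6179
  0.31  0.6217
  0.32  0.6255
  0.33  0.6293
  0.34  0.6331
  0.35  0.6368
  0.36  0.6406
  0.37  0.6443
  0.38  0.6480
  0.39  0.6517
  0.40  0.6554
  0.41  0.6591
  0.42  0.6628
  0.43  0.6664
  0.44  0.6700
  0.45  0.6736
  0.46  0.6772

88.21

σ√T = 0.53·√0.75 = 0.4590
d₁ = [ln(370/410) + (0.022 + 0.53²/2)·0.75] / 0.4590 = [-0.1027 + 0.1218] / 0.4590 = 0.0418 ⇒ 0.04
d₂ = d₁ − σ√T = 0.0418 − 0.4590 = -0.4172 ⇒ -0.42
exp(−rT) = exp(−0.022·0.75) = 0.9836
N(−d₂) = N(0.42) = 0.6628;  N(−d₁) = N(-0.04) = 0.4840
P = 410·0.9836·0.6628 − 370·0.4840 = 267.2913 − 179.0800 = 88.2113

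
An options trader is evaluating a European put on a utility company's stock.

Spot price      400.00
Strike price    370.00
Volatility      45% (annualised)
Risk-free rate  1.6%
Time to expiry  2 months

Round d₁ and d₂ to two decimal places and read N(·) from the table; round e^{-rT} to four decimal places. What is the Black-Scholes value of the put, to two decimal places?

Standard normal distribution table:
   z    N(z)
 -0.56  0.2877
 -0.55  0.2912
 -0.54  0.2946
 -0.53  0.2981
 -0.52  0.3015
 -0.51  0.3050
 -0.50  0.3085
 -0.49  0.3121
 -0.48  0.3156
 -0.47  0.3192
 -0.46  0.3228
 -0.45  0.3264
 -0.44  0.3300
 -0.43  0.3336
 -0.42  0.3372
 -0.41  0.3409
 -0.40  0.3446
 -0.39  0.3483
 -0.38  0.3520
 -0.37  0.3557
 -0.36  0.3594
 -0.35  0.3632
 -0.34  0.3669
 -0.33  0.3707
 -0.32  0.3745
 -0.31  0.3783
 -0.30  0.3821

14.78

σ√T = 0.45 × 0.4082 = 0.1837
d₁ = [ln(400/370) + (0.016 + ½·0.45²)·0.1667] / (σ√T) = (0.0780 + 0.0195) / 0.1837 = 0.5307 which rounds to 0.53
d₂ = 0.5307 − 0.1837 = 0.3470 which rounds to 0.35
exp(−rT) = exp(−0.016·0.1667) = 0.9973
N(−d₂) = N(-0.35) = 0.3632;  N(−d₁) = N(-0.53) = 0.2981
P = 370·0.9973·0.3632 − 400·0.2981 = 134.0212 − 119.2400 = 14.7812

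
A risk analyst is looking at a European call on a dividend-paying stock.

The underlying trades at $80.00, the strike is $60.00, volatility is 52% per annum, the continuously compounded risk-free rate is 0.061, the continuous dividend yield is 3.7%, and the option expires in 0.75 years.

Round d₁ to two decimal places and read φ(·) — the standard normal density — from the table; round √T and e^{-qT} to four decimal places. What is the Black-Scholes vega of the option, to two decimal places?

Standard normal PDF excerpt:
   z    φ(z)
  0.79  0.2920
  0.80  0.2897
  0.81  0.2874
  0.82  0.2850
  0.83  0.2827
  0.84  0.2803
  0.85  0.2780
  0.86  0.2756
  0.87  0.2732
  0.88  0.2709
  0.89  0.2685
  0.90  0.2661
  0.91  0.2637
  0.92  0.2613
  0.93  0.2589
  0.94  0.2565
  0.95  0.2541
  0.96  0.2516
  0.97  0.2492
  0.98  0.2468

σ√T = 0.52 × 0.8660 = 0.4503
ln(S/K) + (r − q + σ²/2)T = ln(80/60) + (0.061 − 0.037 + 0.52²/2)·0.75 = 0.2877 + 0.1194 = 0.4071
d₁ = 0.4071 / 0.4503 = 0.9040 ≈ 0.90
√T = √0.75 = 0.8660
φ(d₁) = φ(0.90) = 0.2661
exp(−qT) = exp(−0.037·0.75) = 0.9726
vega = S·exp(−qT)·φ(d₁)·√T = 80·0.9726·0.2661·0.8660 = 17.9303

17.93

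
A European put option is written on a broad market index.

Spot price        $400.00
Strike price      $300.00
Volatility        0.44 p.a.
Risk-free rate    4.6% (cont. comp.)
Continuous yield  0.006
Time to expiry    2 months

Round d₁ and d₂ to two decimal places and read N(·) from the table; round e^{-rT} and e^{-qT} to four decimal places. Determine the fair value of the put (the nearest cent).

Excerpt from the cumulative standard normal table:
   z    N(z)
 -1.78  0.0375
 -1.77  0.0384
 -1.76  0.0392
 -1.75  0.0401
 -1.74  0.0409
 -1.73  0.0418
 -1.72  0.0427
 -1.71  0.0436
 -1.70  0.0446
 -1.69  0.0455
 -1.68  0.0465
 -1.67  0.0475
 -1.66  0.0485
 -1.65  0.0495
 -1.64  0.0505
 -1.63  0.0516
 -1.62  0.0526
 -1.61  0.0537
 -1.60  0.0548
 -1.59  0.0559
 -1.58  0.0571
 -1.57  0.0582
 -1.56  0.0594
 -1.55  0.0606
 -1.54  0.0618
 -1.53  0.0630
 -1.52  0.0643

T = 0.1667;  σ√T = 0.1796
d₁ = [ln(400/300) + (0.046 − 0.006 + ½·0.44²)·0.1667] / (σ√T) = (0.2877 + 0.0228) / 0.1796 = 1.7285 ⇒ 1.73
d₂ = 1.7285 − 0.1796 = 1.5488 ⇒ 1.55
e^(−qT) = e^(−0.006·0.1667) = 0.9990;  e^(−rT) = e^(−0.046·0.1667) = 0.9924
P = 300·0.9924·N(-1.55) − 400·0.9990·N(-1.73) = 300·0.9924·0.0606 − 400·0.9990·0.0418 = 18.0418 − 16.7033 = 1.3386

$1.34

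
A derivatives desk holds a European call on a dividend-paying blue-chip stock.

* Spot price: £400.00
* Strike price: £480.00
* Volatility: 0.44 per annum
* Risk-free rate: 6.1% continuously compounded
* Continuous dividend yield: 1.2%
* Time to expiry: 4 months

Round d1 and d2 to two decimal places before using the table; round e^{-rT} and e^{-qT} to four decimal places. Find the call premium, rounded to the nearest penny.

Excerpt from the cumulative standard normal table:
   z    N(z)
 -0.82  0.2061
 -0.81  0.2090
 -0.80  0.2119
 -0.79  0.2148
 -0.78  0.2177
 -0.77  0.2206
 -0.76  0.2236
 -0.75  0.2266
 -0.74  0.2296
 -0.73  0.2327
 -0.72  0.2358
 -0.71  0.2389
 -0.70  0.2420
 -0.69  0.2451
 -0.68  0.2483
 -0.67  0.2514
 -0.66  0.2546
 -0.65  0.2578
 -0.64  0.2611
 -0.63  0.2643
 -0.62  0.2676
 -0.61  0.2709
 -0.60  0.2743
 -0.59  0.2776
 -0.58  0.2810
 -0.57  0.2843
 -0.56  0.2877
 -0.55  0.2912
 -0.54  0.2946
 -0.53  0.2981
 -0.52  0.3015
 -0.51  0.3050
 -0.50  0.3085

σ√T = 0.44·√0.3333 = 0.2540
ln(S/K) + (r − q + σ²/2)T = ln(400/480) + (0.061 − 0.012 + 0.44²/2)·0.3333 = -0.1823 + 0.0486 = -0.1337
d₁ = -0.1337 / 0.2540 = -0.5264 → -0.53
d₂ = d₁ − σ√T = -0.5264 − 0.2540 = -0.7804 → -0.78
exp(−qT) = exp(−0.012·0.3333) = 0.9960;  exp(−rT) = exp(−0.061·0.3333) = 0.9799
C = 400·0.9960·N(-0.53) − 480·0.9799·N(-0.78) = 400·0.9960·0.2981 − 480·0.9799·0.2177 = 118.7630 − 102.3956 = 16.3674

£16.37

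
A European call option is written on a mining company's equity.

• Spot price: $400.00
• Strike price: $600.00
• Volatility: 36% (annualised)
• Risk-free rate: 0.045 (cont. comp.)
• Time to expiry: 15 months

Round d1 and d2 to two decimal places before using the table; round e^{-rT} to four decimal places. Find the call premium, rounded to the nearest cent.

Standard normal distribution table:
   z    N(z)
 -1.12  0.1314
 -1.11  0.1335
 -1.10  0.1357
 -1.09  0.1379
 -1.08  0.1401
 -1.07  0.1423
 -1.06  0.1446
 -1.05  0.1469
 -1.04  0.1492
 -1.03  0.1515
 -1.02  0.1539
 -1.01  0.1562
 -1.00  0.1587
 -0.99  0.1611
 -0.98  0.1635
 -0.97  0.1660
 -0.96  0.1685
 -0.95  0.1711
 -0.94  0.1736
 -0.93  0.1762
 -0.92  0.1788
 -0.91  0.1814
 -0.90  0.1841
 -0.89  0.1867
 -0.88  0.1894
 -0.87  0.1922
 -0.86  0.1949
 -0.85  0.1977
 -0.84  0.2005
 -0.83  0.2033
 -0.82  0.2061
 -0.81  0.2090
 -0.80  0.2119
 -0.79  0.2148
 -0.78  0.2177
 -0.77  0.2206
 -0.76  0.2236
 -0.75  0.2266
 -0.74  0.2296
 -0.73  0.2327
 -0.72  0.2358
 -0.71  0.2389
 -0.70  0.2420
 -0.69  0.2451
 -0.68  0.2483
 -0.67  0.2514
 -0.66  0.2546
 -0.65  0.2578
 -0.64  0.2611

σ√T = 0.36 × 1.1180 = 0.4025
ln(S/K) + (r + σ²/2)T = ln(400/600) + (0.045 + 0.36²/2)·1.25 = -0.4055 + 0.1372 = -0.2682
d₁ = -0.2682 / 0.4025 = -0.6664 ⇒ -0.67
d₂ = d₁ − σ√T = -0.6664 − 0.4025 = -1.0689 ⇒ -1.07
exp(−rT) = exp(−0.045·1.25) = 0.9453
N(d₁) = N(-0.67) = 0.2514;  N(d₂) = N(-1.07) = 0.1423
C = 400·0.2514 − 600·0.9453·0.1423 = 100.5600 − 80.7097 = 19.8503

$19.85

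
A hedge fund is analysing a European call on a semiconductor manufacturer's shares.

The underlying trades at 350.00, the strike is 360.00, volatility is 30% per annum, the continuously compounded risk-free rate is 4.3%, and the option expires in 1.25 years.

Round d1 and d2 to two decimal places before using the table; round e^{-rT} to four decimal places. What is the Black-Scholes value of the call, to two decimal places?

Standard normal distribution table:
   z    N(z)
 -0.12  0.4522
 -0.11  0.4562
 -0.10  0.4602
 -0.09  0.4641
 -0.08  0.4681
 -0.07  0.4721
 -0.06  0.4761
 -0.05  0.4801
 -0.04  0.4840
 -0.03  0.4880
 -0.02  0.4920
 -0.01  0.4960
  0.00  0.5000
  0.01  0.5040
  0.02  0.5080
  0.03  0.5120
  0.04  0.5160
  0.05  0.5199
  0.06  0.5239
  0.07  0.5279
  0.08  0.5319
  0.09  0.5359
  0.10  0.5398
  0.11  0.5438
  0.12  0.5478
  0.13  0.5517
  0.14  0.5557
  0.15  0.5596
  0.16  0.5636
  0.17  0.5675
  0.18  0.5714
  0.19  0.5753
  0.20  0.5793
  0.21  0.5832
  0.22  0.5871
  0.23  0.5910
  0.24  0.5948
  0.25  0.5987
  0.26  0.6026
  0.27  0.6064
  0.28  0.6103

49.84

σ√T = 0.3 × 1.1180 = 0.3354
d₁ = [ln(350/360) + (0.043 + ½·0.3²)·1.25] / (σ√T) = (-0.0282 + 0.1100) / 0.3354 = 0.2440 which rounds to 0.24
d₂ = 0.2440 − 0.3354 = -0.0914 which rounds to -0.09
e^(−rT) = e^(−0.043·1.25) = 0.9477
N(d₁) = N(0.24) = 0.5948;  N(d₂) = N(-0.09) = 0.4641
C = 350·0.5948 − 360·0.9477·0.4641 = 208.1800 − 158.3379 = 49.8421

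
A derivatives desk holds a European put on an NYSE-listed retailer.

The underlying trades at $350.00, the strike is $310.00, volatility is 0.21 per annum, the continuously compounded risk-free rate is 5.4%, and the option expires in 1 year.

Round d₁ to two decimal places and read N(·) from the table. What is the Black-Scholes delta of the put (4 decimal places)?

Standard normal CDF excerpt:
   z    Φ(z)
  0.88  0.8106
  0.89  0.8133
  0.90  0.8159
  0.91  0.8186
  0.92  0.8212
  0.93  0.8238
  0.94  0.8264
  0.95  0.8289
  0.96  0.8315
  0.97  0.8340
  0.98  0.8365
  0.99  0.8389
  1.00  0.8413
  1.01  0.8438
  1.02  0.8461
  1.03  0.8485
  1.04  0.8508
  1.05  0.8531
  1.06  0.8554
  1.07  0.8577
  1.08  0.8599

σ√T = 0.21·√1 = 0.2100
ln(S/K) + (r + σ²/2)T = ln(350/310) + (0.054 + 0.21²/2)·1 = 0.1214 + 0.0760 = 0.1974
d₁ = 0.1974 / 0.2100 = 0.9401 which rounds to 0.94
N(d₁) = N(0.94) = 0.8264
Δ_put = N(d₁) − 1 = 0.8264 − 1 = -0.1736

-0.1736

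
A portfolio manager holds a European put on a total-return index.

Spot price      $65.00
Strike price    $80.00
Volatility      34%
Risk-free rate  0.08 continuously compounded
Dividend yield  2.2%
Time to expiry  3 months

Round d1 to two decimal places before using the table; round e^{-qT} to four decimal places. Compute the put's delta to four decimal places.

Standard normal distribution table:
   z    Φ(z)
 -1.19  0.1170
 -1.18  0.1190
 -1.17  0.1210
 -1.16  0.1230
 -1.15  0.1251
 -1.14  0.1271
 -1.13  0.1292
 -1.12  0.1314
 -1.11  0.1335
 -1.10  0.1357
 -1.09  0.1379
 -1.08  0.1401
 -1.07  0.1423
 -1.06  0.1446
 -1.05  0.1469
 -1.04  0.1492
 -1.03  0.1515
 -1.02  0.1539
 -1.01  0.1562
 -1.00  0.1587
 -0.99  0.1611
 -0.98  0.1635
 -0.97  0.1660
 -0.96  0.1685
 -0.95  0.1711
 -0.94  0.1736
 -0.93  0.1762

T = 0.25;  σ√T = 0.1700
ln(S/K) + (r − q + σ²/2)T = ln(65/80) + (0.08 − 0.022 + 0.34²/2)·0.25 = -0.2076 + 0.0290 = -0.1787
d₁ = -0.1787 / 0.1700 = -1.0511 → -1.05
N(d₁) = N(-1.05) = 0.1469
Δ_put = e^(−qT)·(N(d₁) − 1) = 0.9945·(0.1469 − 1) = -0.8484

-0.8484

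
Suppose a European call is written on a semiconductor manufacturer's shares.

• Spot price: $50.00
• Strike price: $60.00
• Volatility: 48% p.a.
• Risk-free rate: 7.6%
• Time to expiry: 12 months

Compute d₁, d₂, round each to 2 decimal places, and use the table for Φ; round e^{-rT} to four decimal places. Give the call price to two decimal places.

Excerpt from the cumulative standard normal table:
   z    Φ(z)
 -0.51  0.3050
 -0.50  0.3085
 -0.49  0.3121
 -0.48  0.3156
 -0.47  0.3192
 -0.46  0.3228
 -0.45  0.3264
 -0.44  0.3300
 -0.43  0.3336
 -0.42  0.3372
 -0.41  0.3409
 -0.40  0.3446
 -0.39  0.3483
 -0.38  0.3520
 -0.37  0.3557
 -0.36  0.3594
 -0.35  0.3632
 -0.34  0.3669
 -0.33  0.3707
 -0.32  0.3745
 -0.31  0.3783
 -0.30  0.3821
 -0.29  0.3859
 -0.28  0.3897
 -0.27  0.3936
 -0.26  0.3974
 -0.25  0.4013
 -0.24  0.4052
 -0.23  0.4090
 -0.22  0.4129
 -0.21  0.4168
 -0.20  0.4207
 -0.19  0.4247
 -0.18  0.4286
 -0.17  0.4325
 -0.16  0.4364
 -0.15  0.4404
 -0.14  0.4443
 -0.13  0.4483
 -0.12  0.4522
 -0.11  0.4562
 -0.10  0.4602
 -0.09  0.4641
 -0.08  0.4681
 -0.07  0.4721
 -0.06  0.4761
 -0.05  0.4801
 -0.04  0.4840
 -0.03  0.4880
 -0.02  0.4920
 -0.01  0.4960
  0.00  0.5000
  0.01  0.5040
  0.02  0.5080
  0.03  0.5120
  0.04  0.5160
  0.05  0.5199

$7.45

T = 1;  σ√T = 0.4800
d₁ = [ln(50/60) + (0.076 + 0.48²/2)·1] / 0.4800 = [-0.1823 + 0.1912] / 0.4800 = 0.0185 ⇒ 0.02
d₂ = d₁ − σ√T = 0.0185 − 0.4800 = -0.4615 ⇒ -0.46
e^(−rT) = e^(−0.076·1) = 0.9268
C = 50·N(0.02) − 60·0.9268·N(-0.46) = 50·0.5080 − 60·0.9268·0.3228 = 25.4000 − 17.9503 = 7.4497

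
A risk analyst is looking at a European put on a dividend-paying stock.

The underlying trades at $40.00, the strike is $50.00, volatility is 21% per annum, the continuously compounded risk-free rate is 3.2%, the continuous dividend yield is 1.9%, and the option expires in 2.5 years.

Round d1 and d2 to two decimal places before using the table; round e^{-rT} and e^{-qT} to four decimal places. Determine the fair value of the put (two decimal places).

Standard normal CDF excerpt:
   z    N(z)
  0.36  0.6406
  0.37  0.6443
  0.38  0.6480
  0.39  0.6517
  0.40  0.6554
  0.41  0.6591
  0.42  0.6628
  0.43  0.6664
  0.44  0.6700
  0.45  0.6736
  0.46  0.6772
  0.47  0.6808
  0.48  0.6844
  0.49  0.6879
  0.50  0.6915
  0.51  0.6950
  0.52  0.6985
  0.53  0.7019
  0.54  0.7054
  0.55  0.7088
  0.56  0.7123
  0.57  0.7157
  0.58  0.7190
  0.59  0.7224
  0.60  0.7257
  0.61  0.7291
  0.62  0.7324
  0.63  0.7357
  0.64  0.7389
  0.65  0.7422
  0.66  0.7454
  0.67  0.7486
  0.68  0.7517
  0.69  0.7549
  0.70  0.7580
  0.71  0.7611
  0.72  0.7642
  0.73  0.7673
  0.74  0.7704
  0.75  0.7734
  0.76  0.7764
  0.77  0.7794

σ√T = 0.21·√2.5 = 0.3320
d₁ = [ln(40/50) + (0.032 − 0.019 + 0.21²/2)·2.5] / 0.3320 = [-0.2231 + 0.0876] / 0.3320 = -0.4081 which rounds to -0.41
d₂ = d₁ − σ√T = -0.4081 − 0.3320 = -0.7402 which rounds to -0.74
exp(−qT) = exp(−0.019·2.5) = 0.9536;  exp(−rT) = exp(−0.032·2.5) = 0.9231
N(−d₂) = N(0.74) = 0.7704;  N(−d₁) = N(0.41) = 0.6591
P = 50·0.9231·0.7704 − 40·0.9536·0.6591 = 35.5578 − 25.1407 = 10.4171

$10.42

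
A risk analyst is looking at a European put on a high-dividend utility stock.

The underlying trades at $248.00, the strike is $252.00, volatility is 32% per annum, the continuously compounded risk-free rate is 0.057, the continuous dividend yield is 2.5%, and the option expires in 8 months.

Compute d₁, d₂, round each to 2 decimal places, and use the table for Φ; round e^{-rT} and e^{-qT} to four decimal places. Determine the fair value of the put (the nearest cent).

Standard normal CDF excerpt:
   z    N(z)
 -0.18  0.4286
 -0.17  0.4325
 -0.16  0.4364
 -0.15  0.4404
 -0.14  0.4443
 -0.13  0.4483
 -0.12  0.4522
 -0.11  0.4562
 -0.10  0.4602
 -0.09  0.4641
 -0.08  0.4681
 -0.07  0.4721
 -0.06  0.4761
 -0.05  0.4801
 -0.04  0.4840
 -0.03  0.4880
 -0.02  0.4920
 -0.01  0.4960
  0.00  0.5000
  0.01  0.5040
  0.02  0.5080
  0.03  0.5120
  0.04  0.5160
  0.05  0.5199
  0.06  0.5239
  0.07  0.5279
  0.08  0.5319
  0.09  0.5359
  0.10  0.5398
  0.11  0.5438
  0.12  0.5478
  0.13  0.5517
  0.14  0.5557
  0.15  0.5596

$24.51

σ√T = 0.32 × 0.8165 = 0.2613
d₁ = [ln(248/252) + (0.057 − 0.025 + ½·0.32²)·0.6667] / (σ√T) = (-0.0160 + 0.0555) / 0.2613 = 0.1511 ⇒ 0.15
d₂ = 0.1511 − 0.2613 = -0.1102 ⇒ -0.11
exp(−qT) = exp(−0.025·0.6667) = 0.9835;  exp(−rT) = exp(−0.057·0.6667) = 0.9627
P = 252·0.9627·N(0.11) − 248·0.9835·N(-0.15) = 252·0.9627·0.5438 − 248·0.9835·0.4404 = 131.9261 − 107.4171 = 24.5090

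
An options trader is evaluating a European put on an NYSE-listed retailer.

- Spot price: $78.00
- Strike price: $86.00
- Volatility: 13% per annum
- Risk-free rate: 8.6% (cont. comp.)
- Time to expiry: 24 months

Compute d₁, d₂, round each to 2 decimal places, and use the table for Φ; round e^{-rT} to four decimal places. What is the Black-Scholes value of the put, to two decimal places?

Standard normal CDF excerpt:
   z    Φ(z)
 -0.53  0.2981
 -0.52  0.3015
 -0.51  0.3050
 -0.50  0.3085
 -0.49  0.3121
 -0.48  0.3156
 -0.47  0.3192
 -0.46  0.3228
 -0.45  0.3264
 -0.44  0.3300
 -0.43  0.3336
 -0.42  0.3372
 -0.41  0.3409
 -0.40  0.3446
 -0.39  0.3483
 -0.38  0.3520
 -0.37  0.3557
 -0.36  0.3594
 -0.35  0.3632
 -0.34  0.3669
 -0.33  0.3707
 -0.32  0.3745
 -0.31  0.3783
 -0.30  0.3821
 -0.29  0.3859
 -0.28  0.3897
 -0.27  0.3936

$3.33

σ√T = 0.13·√2 = 0.1838
d₁ = [ln(78/86) + (0.086 + 0.13²/2)·2] / 0.1838 = [-0.0976 + 0.1889] / 0.1838 = 0.4964 ≈ 0.50
d₂ = d₁ − σ√T = 0.4964 − 0.1838 = 0.3125 ≈ 0.31
exp(−rT) = exp(−0.086·2) = 0.8420
N(−d₂) = N(-0.31) = 0.3783;  N(−d₁) = N(-0.50) = 0.3085
P = 86·0.8420·0.3783 − 78·0.3085 = 27.3935 − 24.0630 = 3.3305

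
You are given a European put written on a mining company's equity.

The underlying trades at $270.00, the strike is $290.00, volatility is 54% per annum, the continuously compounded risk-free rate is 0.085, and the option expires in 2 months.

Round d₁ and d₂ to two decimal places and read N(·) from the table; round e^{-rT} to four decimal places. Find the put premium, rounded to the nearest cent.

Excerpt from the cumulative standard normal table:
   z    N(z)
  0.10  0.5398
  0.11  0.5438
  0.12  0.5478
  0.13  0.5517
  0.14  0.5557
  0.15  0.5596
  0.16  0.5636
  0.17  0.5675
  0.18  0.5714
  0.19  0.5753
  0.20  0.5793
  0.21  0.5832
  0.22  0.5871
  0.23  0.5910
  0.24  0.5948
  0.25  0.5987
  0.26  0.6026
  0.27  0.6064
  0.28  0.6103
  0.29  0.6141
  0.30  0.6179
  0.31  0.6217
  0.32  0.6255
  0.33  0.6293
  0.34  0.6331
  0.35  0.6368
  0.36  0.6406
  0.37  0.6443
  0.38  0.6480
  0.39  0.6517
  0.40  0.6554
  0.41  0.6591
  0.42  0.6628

$33.12

σ√T = 0.54 × 0.4082 = 0.2205
d₁ = [ln(270/290) + (0.085 + 0.54²/2)·0.1667] / 0.2205 = [-0.0715 + 0.0385] / 0.2205 = -0.1497 ≈ -0.15
d₂ = d₁ − σ√T = -0.1497 − 0.2205 = -0.3701 ≈ -0.37
exp(−rT) = exp(−0.085·0.1667) = 0.9859
N(−d₂) = N(0.37) = 0.6443;  N(−d₁) = N(0.15) = 0.5596
P = 290·0.9859·0.6443 − 270·0.5596 = 184.2125 − 151.0920 = 33.1205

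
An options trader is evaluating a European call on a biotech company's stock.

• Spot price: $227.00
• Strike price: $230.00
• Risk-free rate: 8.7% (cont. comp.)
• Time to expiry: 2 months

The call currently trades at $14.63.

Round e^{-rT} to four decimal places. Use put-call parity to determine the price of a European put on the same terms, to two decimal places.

$14.32

e^(−rT) = e^(−0.087·0.1667) = 0.9856
Put-call parity: C − P = S − K·e^(−rT) = 227 − 230·0.9856 = 227 − 226.6880 = 0.3120
P = C − (C − P) = 14.63 − (0.3120) = 14.3180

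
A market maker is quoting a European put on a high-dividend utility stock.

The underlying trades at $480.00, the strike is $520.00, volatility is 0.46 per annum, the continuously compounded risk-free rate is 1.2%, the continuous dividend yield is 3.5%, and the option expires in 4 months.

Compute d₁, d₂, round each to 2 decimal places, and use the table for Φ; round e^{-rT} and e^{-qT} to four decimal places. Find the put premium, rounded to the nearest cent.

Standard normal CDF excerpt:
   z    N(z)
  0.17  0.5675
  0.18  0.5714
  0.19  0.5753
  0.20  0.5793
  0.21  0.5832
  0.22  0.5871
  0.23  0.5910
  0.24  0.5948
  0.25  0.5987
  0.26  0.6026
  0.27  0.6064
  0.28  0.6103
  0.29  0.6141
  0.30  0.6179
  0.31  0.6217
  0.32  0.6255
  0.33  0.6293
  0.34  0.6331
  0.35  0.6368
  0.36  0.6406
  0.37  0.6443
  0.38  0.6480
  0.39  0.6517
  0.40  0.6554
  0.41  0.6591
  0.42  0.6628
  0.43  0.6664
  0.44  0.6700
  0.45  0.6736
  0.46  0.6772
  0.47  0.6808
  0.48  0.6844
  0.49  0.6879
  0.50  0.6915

$75.90

σ√T = 0.46 × 0.5774 = 0.2656
d₁ = [ln(480/520) + (0.012 − 0.035 + 0.46²/2)·0.3333] / 0.2656 = [-0.0800 + 0.0276] / 0.2656 = -0.1975 which rounds to -0.20
d₂ = d₁ − σ√T = -0.1975 − 0.2656 = -0.4630 which rounds to -0.46
exp(−qT) = exp(−0.035·0.3333) = 0.9884;  exp(−rT) = exp(−0.012·0.3333) = 0.9960
P = 520·0.9960·N(0.46) − 480·0.9884·N(0.20) = 520·0.9960·0.6772 − 480·0.9884·0.5793 = 350.7354 − 274.8385 = 75.8970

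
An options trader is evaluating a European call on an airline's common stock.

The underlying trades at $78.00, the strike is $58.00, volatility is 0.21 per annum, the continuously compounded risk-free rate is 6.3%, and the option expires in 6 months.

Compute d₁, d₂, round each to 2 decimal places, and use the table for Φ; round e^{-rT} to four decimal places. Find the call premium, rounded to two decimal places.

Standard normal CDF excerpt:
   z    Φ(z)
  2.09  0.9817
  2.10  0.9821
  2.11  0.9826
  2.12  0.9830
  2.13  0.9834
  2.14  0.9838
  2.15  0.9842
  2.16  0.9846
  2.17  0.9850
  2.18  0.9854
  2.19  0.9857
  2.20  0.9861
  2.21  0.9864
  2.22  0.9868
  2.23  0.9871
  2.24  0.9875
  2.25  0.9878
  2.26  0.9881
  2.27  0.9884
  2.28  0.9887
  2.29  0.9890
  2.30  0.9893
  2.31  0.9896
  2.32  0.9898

$21.85

T = 0.5;  σ√T = 0.1485
d₁ = [ln(78/58) + (0.063 + ½·0.21²)·0.5] / (σ√T) = (0.2963 + 0.0425) / 0.1485 = 2.2815 ≈ 2.28
d₂ = 2.2815 − 0.1485 = 2.1330 ≈ 2.13
e^(−rT) = e^(−0.063·0.5) = 0.9690
N(d₁) = N(2.28) = 0.9887;  N(d₂) = N(2.13) = 0.9834
C = 78·0.9887 − 58·0.9690·0.9834 = 77.1186 − 55.2690 = 21.8496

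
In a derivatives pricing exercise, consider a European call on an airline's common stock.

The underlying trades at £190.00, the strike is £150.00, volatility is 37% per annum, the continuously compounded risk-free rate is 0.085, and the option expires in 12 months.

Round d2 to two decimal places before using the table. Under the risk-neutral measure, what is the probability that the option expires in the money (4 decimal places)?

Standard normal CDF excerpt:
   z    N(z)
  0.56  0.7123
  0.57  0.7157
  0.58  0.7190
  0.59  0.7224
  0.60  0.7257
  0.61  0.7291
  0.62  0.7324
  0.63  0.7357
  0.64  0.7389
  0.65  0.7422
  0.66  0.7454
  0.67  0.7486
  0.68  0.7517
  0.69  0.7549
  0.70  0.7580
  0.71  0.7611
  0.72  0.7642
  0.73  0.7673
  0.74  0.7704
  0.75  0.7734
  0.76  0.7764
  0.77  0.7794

T = 1;  σ√T = 0.3700
d₁ = [ln(190/150) + (0.085 + 0.37²/2)·1] / 0.3700 = [0.2364 + 0.1535] / 0.3700 = 1.0536 ⇒ 1.05
d₂ = d₁ − σ√T = 1.0536 − 0.3700 = 0.6836 ⇒ 0.68
Pr(exercise) under Q = N(d₂) = 0.7517

0.7517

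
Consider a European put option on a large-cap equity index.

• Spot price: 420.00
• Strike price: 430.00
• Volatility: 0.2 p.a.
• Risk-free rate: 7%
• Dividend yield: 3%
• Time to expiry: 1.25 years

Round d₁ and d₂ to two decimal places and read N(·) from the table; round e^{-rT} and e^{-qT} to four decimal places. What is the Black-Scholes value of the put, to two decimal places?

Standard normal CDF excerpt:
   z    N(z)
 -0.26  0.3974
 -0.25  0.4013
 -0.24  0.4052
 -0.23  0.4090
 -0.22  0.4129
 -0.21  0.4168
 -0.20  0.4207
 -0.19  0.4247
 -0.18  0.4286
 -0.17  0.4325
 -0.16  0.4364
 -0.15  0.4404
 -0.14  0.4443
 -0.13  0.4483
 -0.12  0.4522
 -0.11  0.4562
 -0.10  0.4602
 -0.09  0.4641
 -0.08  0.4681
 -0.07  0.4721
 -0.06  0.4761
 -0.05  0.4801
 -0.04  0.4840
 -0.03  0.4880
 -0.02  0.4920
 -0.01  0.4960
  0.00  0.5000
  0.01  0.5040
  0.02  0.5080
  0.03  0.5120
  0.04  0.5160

29.95

σ√T = 0.2 × 1.1180 = 0.2236
d₁ = [ln(420/430) + (0.07 − 0.03 + 0.2²/2)·1.25] / 0.2236 = [-0.0235 + 0.0750] / 0.2236 = 0.2302 which rounds to 0.23
d₂ = d₁ − σ√T = 0.2302 − 0.2236 = 0.0066 which rounds to 0.01
exp(−qT) = exp(−0.03·1.25) = 0.9632;  exp(−rT) = exp(−0.07·1.25) = 0.9162
N(−d₂) = N(-0.01) = 0.4960;  N(−d₁) = N(-0.23) = 0.4090
P = 430·0.9162·0.4960 − 420·0.9632·0.4090 = 195.4071 − 165.4585 = 29.9486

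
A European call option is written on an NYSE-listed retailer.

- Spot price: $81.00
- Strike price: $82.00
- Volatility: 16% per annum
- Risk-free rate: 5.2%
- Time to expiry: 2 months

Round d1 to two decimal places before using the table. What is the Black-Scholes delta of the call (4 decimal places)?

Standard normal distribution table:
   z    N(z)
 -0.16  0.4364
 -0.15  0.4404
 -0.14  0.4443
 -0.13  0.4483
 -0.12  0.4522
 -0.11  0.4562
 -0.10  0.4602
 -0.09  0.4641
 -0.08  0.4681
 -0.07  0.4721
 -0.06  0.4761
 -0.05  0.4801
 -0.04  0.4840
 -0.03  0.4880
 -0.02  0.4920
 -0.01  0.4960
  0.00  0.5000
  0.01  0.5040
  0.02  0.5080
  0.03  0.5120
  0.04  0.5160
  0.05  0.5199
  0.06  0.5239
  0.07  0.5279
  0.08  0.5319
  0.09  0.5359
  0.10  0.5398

σ√T = 0.16·√0.1667 = 0.0653
d₁ = [ln(81/82) + (0.052 + 0.16²/2)·0.1667] / 0.0653 = [-0.0123 + 0.0108] / 0.0653 = -0.0225 ≈ -0.02
N(d₁) = N(-0.02) = 0.4920
Δ_call = N(d₁) = 0.4920

0.4920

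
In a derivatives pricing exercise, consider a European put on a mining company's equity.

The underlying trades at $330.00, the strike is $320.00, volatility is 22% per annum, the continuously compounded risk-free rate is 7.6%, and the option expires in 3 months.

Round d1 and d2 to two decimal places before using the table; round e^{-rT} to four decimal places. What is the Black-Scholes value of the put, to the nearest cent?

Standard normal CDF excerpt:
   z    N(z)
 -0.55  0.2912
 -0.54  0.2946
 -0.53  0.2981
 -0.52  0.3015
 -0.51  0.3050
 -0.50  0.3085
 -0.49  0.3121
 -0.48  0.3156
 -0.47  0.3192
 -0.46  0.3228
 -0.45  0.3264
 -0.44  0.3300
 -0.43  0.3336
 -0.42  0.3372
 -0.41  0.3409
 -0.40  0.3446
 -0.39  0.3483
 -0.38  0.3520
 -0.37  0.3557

$7.55

T = 0.25;  σ√T = 0.1100
ln(S/K) + (r + σ²/2)T = ln(330/320) + (0.076 + 0.22²/2)·0.25 = 0.0308 + 0.0250 = 0.0558
d₁ = 0.0558 / 0.1100 = 0.5075 ≈ 0.51
d₂ = d₁ − σ√T = 0.5075 − 0.1100 = 0.3975 ≈ 0.40
e^(−rT) = e^(−0.076·0.25) = 0.9812
N(−d₂) = N(-0.40) = 0.3446;  N(−d₁) = N(-0.51) = 0.3050
P = 320·0.9812·0.3446 − 330·0.3050 = 108.1989 − 100.6500 = 7.5489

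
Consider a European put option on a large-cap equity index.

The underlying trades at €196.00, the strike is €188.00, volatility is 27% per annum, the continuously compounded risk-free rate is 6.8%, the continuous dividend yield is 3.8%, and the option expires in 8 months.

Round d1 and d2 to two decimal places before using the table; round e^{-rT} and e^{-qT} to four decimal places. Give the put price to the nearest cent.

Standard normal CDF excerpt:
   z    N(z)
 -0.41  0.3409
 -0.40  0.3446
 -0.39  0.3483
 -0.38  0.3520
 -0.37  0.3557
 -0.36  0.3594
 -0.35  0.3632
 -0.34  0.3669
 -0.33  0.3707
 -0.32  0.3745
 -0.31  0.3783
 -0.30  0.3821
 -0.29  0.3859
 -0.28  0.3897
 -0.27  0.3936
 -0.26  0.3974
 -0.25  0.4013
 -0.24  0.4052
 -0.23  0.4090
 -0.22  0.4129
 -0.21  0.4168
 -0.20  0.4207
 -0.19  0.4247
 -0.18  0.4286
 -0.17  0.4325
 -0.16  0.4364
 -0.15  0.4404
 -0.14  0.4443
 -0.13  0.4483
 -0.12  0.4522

€11.15

σ√T = 0.27·√0.6667 = 0.2205
d₁ = [ln(196/188) + (0.068 − 0.038 + 0.27²/2)·0.6667] / 0.2205 = [0.0417 + 0.0443] / 0.2205 = 0.3900 which rounds to 0.39
d₂ = d₁ − σ√T = 0.3900 − 0.2205 = 0.1695 which rounds to 0.17
e^(−qT) = e^(−0.038·0.6667) = 0.9750;  e^(−rT) = e^(−0.068·0.6667) = 0.9557
P = 188·0.9557·N(-0.17) − 196·0.9750·N(-0.39) = 188·0.9557·0.4325 − 196·0.9750·0.3483 = 77.7080 − 66.5601 = 11.1478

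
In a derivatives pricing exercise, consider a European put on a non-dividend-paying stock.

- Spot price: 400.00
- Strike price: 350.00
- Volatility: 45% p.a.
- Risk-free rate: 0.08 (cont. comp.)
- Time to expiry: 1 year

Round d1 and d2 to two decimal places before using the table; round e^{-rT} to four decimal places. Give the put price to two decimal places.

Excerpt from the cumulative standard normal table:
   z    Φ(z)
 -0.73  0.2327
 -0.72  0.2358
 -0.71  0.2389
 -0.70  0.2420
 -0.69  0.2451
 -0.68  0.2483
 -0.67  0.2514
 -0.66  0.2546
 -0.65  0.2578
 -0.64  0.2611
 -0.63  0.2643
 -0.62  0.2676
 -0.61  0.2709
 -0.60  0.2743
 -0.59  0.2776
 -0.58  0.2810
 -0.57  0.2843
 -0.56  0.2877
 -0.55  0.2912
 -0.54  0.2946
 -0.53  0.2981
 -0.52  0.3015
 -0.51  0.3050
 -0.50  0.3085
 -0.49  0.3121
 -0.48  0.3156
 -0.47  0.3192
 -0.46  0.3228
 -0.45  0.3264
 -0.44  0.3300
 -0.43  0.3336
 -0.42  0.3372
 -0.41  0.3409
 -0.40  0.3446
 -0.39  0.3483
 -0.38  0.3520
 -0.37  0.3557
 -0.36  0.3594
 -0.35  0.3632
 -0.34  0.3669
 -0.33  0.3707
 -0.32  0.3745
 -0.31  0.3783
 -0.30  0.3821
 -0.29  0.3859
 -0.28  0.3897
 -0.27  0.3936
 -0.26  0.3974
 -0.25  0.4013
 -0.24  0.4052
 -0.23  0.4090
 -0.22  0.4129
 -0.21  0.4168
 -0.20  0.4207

32.85

T = 1;  σ√T = 0.4500
ln(S/K) + (r + σ²/2)T = ln(400/350) + (0.08 + 0.45²/2)·1 = 0.1335 + 0.1813 = 0.3148
d₁ = 0.3148 / 0.4500 = 0.6995 → 0.70
d₂ = d₁ − σ√T = 0.6995 − 0.4500 = 0.2495 → 0.25
e^(−rT) = e^(−0.08·1) = 0.9231
P = 350·0.9231·N(-0.25) − 400·N(-0.70) = 350·0.9231·0.4013 − 400·0.2420 = 129.6540 − 96.8000 = 32.8540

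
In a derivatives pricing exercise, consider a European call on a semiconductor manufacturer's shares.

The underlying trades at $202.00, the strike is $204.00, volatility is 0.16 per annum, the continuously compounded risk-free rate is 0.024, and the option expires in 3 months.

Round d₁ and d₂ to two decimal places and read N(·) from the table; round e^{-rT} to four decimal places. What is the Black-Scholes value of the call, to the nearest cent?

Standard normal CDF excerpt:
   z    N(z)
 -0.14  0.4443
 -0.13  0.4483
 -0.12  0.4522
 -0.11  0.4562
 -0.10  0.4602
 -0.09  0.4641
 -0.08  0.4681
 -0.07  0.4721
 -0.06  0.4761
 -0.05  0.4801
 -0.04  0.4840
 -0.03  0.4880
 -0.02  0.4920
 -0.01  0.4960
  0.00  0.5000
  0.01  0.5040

T = 0.25;  σ√T = 0.0800
ln(S/K) + (r + σ²/2)T = ln(202/204) + (0.024 + 0.16²/2)·0.25 = -0.0099 + 0.0092 = -0.0007
d₁ = -0.0007 / 0.0800 = -0.0082 which rounds to -0.01
d₂ = d₁ − σ√T = -0.0082 − 0.0800 = -0.0882 which rounds to -0.09
exp(−rT) = exp(−0.024·0.25) = 0.9940
N(d₁) = N(-0.01) = 0.4960;  N(d₂) = N(-0.09) = 0.4641
C = 202·0.4960 − 204·0.9940·0.4641 = 100.1920 − 94.1083 = 6.0837

$6.08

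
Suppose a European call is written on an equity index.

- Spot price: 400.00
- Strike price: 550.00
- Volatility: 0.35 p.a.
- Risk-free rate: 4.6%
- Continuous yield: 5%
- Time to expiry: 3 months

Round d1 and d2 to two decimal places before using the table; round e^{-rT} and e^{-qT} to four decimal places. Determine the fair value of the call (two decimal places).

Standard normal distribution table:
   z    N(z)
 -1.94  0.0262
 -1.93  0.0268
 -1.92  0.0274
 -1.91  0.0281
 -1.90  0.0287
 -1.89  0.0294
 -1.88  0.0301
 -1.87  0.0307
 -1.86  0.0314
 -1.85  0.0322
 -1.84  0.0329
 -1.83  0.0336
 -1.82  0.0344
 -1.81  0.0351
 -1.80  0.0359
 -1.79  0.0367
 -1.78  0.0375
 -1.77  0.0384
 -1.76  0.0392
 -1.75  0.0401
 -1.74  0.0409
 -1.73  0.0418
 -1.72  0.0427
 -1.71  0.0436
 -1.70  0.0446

σ√T = 0.35 × 0.5000 = 0.1750
ln(S/K) + (r − q + σ²/2)T = ln(400/550) + (0.046 − 0.05 + 0.35²/2)·0.25 = -0.3185 + 0.0143 = -0.3041
d₁ = -0.3041 / 0.1750 = -1.7379 ⇒ -1.74
d₂ = d₁ − σ√T = -1.7379 − 0.1750 = -1.9129 ⇒ -1.91
e^(−qT) = e^(−0.05·0.25) = 0.9876;  e^(−rT) = e^(−0.046·0.25) = 0.9886
N(d₁) = N(-1.74) = 0.0409;  N(d₂) = N(-1.91) = 0.0281
C = 400·0.9876·0.0409 − 550·0.9886·0.0281 = 16.1571 − 15.2788 = 0.8783

0.88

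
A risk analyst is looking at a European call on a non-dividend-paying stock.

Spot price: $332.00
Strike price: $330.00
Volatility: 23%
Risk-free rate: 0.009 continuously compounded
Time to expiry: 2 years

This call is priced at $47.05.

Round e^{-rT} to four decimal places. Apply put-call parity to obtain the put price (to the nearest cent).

$39.18

e^(−rT) = e^(−0.009·2) = 0.9822
Put-call parity: C − P = S − K·e^(−rT) = 332 − 330·0.9822 = 332 − 324.1260 = 7.8740
P = C − (C − P) = 47.05 − (7.8740) = 39.1760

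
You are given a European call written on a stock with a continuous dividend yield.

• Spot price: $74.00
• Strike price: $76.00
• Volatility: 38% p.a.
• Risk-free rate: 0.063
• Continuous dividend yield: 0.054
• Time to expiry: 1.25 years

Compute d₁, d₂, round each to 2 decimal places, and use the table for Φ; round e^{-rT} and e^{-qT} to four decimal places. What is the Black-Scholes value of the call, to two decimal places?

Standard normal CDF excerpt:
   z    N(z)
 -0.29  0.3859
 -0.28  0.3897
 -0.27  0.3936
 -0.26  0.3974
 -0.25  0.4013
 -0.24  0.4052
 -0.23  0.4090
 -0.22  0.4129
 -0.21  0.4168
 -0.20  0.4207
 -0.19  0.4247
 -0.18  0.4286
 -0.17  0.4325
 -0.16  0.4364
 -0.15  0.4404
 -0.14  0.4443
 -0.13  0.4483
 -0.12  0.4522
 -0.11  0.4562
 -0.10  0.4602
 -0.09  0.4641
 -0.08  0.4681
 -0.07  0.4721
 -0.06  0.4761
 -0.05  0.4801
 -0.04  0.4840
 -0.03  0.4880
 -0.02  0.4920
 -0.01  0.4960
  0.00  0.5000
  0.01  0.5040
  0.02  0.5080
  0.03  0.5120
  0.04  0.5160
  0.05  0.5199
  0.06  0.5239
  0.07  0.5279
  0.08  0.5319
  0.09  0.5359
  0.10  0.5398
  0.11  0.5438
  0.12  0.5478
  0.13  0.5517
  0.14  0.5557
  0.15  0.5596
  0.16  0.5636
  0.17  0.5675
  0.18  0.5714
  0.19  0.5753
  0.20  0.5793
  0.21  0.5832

$11.33

σ√T = 0.38·√1.25 = 0.4249
d₁ = [ln(74/76) + (0.063 − 0.054 + ½·0.38²)·1.25] / (σ√T) = (-0.0267 + 0.1015) / 0.4249 = 0.1761 → 0.18
d₂ = 0.1761 − 0.4249 = -0.2487 → -0.25
e^(−qT) = e^(−0.054·1.25) = 0.9347;  e^(−rT) = e^(−0.063·1.25) = 0.9243
N(d₁) = N(0.18) = 0.5714;  N(d₂) = N(-0.25) = 0.4013
C = 74·0.9347·0.5714 − 76·0.9243·0.4013 = 39.5225 − 28.1900 = 11.3324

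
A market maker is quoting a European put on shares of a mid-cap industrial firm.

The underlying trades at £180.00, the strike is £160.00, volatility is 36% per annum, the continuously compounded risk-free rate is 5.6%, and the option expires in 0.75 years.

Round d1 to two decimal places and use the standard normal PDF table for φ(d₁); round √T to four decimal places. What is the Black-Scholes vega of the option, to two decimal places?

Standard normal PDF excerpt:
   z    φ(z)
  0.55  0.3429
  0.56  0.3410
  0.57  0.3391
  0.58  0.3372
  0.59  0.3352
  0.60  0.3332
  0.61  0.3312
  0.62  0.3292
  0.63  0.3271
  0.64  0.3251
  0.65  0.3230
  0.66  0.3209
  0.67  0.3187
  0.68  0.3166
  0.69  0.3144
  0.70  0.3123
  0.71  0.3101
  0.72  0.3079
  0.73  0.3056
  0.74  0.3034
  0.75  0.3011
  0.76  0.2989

σ√T = 0.36·√0.75 = 0.3118
ln(S/K) + (r + σ²/2)T = ln(180/160) + (0.056 + 0.36²/2)·0.75 = 0.1178 + 0.0906 = 0.2084
d₁ = 0.2084 / 0.3118 = 0.6684 ⇒ 0.67
√T = √0.75 = 0.8660
φ(d₁) = φ(0.67) = 0.3187
vega = S·φ(d₁)·√T = 180·0.3187·0.8660 = 49.6790

49.68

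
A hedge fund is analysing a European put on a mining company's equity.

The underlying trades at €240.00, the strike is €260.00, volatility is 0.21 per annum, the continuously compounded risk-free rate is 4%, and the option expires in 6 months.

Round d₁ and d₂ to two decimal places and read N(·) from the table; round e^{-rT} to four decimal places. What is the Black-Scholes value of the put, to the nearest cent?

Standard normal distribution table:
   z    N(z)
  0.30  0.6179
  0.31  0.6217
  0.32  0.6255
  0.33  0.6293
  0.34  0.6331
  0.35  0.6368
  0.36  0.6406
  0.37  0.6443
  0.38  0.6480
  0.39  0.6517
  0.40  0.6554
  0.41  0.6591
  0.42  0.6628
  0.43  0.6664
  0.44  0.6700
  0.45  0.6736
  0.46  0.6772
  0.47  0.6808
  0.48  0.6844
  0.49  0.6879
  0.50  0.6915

σ√T = 0.21 × 0.7071 = 0.1485
d₁ = [ln(240/260) + (0.04 + 0.21²/2)·0.5] / 0.1485 = [-0.0800 + 0.0310] / 0.1485 = -0.3301 which rounds to -0.33
d₂ = d₁ − σ√T = -0.3301 − 0.1485 = -0.4786 which rounds to -0.48
exp(−rT) = exp(−0.04·0.5) = 0.9802
P = 260·0.9802·N(0.48) − 240·N(0.33) = 260·0.9802·0.6844 − 240·0.6293 = 174.4207 − 151.0320 = 23.3887

€23.39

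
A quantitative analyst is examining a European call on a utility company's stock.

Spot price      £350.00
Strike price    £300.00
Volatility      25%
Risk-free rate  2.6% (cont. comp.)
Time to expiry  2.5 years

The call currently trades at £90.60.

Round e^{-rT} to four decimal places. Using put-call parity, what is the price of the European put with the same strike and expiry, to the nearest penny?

e^(−rT) = e^(−0.026·2.5) = 0.9371
Put-call parity: C − P = S − K·e^(−rT) = 350 − 300·0.9371 = 350 − 281.1300 = 68.8700
P = C − (C − P) = 90.60 − (68.8700) = 21.7300

£21.73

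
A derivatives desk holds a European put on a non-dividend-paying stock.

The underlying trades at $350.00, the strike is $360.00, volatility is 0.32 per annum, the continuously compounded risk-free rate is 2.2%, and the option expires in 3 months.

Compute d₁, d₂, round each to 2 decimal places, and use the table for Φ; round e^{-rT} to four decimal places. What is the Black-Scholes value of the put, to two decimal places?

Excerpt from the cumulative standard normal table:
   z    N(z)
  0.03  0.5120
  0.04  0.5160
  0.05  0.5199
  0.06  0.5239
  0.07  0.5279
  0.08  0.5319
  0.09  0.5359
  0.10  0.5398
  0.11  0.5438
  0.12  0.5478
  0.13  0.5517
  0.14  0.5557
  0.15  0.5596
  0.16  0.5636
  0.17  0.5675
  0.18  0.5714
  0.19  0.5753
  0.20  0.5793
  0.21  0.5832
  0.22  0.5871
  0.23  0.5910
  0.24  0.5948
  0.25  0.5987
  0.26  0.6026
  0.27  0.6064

$26.83

T = 0.25;  σ√T = 0.1600
d₁ = [ln(350/360) + (0.022 + 0.32²/2)·0.25] / 0.1600 = [-0.0282 + 0.0183] / 0.1600 = -0.0617 ⇒ -0.06
d₂ = d₁ − σ√T = -0.0617 − 0.1600 = -0.2217 ⇒ -0.22
e^(−rT) = e^(−0.022·0.25) = 0.9945
N(−d₂) = N(0.22) = 0.5871;  N(−d₁) = N(0.06) = 0.5239
P = 360·0.9945·0.5871 − 350·0.5239 = 210.1935 − 183.3650 = 26.8285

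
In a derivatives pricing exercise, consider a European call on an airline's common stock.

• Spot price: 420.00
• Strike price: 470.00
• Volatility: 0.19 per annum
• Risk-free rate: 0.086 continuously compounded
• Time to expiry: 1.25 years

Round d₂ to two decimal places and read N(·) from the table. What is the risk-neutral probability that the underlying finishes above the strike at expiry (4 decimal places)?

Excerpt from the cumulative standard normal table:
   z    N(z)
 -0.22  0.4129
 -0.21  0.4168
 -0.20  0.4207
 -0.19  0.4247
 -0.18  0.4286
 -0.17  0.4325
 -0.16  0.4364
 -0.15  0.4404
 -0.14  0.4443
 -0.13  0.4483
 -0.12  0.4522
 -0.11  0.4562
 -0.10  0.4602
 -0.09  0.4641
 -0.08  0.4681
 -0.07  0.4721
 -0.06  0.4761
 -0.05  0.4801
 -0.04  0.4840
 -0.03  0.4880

σ√T = 0.19·√1.25 = 0.2124
d₁ = [ln(420/470) + (0.086 + ½·0.19²)·1.25] / (σ√T) = (-0.1125 + 0.1301) / 0.2124 = 0.0828 ≈ 0.08
d₂ = 0.0828 − 0.2124 = -0.1296 ≈ -0.13
Pr(exercise) under Q = N(d₂) = 0.4483

0.4483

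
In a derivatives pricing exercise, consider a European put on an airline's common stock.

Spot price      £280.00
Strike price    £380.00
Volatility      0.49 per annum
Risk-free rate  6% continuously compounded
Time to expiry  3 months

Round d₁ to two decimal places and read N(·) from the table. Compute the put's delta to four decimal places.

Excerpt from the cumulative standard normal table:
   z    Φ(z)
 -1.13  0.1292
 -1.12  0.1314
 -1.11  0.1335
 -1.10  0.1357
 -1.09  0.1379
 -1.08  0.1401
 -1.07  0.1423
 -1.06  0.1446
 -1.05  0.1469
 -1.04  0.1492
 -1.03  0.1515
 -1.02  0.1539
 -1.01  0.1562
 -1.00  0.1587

-0.8554

T = 0.25;  σ√T = 0.2450
d₁ = [ln(280/380) + (0.06 + 0.49²/2)·0.25] / 0.2450 = [-0.3054 + 0.0450] / 0.2450 = -1.0627 which rounds to -1.06
N(d₁) = N(-1.06) = 0.1446
Δ_put = N(d₁) − 1 = 0.1446 − 1 = -0.8554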